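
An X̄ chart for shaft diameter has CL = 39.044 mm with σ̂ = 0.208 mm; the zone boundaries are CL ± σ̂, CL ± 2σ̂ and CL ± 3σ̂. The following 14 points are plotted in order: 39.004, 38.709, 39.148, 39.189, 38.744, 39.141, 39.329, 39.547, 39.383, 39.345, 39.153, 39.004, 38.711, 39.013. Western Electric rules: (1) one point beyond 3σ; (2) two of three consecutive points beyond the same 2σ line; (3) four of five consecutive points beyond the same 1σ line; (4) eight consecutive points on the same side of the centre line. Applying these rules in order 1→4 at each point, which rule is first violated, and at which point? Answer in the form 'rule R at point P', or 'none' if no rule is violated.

Zone of each point (C = within 1σ̂, B = 1σ̂–2σ̂, A = 2σ̂–3σ̂, * = beyond 3σ̂; sign = side of CL): 1:-C, 2:-B, 3:+C, 4:+C, 5:-B, 6:+C, 7:+B, 8:+A, 9:+B, 10:+B, 11:+C, 12:-C, 13:-B, 14:-C
Rule 3 (four of five consecutive points beyond the same 1σ limit) is satisfied at point 10.

rule 3 at point 10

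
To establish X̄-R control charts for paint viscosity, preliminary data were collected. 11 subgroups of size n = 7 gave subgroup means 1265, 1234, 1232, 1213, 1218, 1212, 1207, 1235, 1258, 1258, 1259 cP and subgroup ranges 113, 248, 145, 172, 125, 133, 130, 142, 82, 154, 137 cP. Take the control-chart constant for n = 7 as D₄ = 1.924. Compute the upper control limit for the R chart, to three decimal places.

276.531

R̄ = (113 + 248 + 145 + 172 + 125 + 133 + 130 + 142 + 82 + 154 + 137) / 11 = 1581.0000 / 11 = 143.7273
UCL_R = D₄·R̄ = 1.924 × 143.7273 = 276.5313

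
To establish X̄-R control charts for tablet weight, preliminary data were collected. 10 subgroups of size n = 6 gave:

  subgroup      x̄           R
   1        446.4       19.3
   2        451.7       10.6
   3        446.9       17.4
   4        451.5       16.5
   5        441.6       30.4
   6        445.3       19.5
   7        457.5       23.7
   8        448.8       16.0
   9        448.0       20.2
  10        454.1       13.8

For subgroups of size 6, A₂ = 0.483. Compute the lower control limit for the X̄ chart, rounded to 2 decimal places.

X̄̄ = (446.4 + 451.7 + 446.9 + 451.5 + 441.6 + 445.3 + 457.5 + 448.8 + 448.0 + 454.1) / 10 = 4491.8000 / 10 = 449.1800
R̄ = (19.3 + 10.6 + 17.4 + 16.5 + 30.4 + 19.5 + 23.7 + 16.0 + 20.2 + 13.8) / 10 = 187.4000 / 10 = 18.7400
LCL = X̄̄ − A₂·R̄ = 449.1800 − 0.483 × 18.7400 = 440.1286

440.13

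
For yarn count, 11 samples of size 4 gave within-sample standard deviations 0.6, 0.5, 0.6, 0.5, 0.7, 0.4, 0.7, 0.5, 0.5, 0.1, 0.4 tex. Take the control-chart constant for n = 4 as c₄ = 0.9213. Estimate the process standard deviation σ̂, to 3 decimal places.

s̄ = (0.6 + 0.5 + 0.6 + 0.5 + 0.7 + 0.4 + 0.7 + 0.5 + 0.5 + 0.1 + 0.4) / 11 = 0.5000
σ̂ = s̄ / c₄ = 0.5000 / 0.9213 = 0.5427

0.543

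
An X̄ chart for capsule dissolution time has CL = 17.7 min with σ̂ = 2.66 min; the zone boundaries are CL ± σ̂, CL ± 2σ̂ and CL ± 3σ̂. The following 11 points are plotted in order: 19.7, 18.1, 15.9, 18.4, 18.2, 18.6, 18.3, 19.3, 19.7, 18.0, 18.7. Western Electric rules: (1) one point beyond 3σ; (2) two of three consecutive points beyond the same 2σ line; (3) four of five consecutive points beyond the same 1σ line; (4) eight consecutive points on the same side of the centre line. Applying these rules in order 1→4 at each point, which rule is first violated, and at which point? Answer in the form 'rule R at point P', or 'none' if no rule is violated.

rule 4 at point 11

Zone of each point (C = within 1σ̂, B = 1σ̂–2σ̂, A = 2σ̂–3σ̂, * = beyond 3σ̂; sign = side of CL): 1:+C, 2:+C, 3:-C, 4:+C, 5:+C, 6:+C, 7:+C, 8:+C, 9:+C, 10:+C, 11:+C
Rule 4 (eight consecutive points on the same side of the centre line) is satisfied at point 11.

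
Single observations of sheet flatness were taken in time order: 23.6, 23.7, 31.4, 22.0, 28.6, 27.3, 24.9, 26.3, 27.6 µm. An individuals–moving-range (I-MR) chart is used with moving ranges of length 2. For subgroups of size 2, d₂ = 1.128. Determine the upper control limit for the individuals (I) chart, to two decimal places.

36.20

X̄ = (23.6 + 23.7 + 31.4 + 22.0 + 28.6 + 27.3 + 24.9 + 26.3 + 27.6) / 9 = 26.1556
Moving ranges: 0.1, 7.7, 9.4, 6.6, 1.3, 2.4, 1.4, 1.3; M̄R̄ = 30.2000 / 8 = 3.7750
UCL = X̄ + 3·M̄R̄/d₂ = 26.1556 + 3 × 3.7750 / 1.128 = 36.1954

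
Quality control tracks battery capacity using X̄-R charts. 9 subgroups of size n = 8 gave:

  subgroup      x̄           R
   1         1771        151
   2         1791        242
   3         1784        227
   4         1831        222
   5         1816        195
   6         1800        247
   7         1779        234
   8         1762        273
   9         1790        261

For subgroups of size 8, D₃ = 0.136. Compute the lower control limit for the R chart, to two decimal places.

R̄ = (151 + 242 + 227 + 222 + 195 + 247 + 234 + 273 + 261) / 9 = 2052.0000 / 9 = 228.0000
LCL_R = D₃·R̄ = 0.136 × 228.0000 = 31.0080

31.01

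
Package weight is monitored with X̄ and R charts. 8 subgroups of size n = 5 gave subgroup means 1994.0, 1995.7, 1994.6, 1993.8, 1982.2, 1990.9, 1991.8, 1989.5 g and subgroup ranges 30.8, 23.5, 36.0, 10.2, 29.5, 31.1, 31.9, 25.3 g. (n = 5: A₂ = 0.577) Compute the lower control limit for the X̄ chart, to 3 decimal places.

X̄̄ = (1994.0 + 1995.7 + 1994.6 + 1993.8 + 1982.2 + 1990.9 + 1991.8 + 1989.5) / 8 = 15932.5000 / 8 = 1991.5625
R̄ = (30.8 + 23.5 + 36.0 + 10.2 + 29.5 + 31.1 + 31.9 + 25.3) / 8 = 218.3000 / 8 = 27.2875
LCL = X̄̄ − A₂·R̄ = 1991.5625 − 0.577 × 27.2875 = 1975.8176

1975.818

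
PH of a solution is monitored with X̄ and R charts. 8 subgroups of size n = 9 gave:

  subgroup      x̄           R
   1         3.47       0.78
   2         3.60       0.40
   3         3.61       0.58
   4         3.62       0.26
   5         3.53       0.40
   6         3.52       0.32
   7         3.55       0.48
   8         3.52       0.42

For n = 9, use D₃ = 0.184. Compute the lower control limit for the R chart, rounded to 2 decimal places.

R̄ = (0.78 + 0.40 + 0.58 + 0.26 + 0.40 + 0.32 + 0.48 + 0.42) / 8 = 3.6400 / 8 = 0.4550
LCL_R = D₃·R̄ = 0.184 × 0.4550 = 0.0837

0.08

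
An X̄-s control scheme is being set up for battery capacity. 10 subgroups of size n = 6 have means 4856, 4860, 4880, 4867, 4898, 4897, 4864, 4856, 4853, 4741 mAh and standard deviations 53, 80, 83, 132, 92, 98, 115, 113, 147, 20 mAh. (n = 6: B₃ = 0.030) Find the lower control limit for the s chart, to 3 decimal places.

s̄ = (53 + 80 + 83 + 132 + 92 + 98 + 115 + 113 + 147 + 20) / 10 = 93.3000
LCL_s = B₃·s̄ = 0.030 × 93.3000 = 2.7990

2.799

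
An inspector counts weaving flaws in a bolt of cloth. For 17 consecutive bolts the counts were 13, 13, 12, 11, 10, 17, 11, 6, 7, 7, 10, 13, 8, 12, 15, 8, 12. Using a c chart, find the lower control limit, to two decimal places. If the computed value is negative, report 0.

0.99

c̄ = (13 + 13 + 12 + 11 + 10 + 17 + 11 + 6 + 7 + 7 + 10 + 13 + 8 + 12 + 15 + 8 + 12) / 17 = 185 / 17 = 10.8824
LCL = c̄ − 3√c̄ = 10.8824 − 3 × 3.2988 = 0.9858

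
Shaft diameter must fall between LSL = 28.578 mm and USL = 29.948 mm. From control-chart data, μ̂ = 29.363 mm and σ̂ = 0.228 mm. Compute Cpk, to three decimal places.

Cpu = (USL − μ̂) / (3σ̂) = (29.948 − 29.363) / (3 × 0.228) = 0.8553; Cpl = (μ̂ − LSL) / (3σ̂) = (29.363 − 28.578) / (3 × 0.228) = 1.1477; Cpk = min(Cpu, Cpl) = 0.8553

0.855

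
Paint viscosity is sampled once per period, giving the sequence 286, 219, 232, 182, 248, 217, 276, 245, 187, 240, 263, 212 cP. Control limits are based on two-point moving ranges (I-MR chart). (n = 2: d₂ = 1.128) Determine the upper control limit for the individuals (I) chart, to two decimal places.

355.29

X̄ = (286 + 219 + 232 + 182 + 248 + 217 + 276 + 245 + 187 + 240 + 263 + 212) / 12 = 233.9167
Moving ranges: 67, 13, 50, 66, 31, 59, 31, 58, 53, 23, 51; M̄R̄ = 502.0000 / 11 = 45.6364
UCL = X̄ + 3·M̄R̄/d₂ = 233.9167 + 3 × 45.6364 / 1.128 = 355.2900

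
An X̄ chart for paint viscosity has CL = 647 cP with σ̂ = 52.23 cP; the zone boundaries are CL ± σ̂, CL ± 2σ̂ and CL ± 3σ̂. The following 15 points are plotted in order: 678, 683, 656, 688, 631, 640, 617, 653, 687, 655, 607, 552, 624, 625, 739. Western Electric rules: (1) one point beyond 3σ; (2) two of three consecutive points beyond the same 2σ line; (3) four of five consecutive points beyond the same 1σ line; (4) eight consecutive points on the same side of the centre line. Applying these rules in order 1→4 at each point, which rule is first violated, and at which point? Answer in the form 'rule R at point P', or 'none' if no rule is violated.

Zone of each point (C = within 1σ̂, B = 1σ̂–2σ̂, A = 2σ̂–3σ̂, * = beyond 3σ̂; sign = side of CL): 1:+C, 2:+C, 3:+C, 4:+C, 5:-C, 6:-C, 7:-C, 8:+C, 9:+C, 10:+C, 11:-C, 12:-B, 13:-C, 14:-C, 15:+B
No rule fires across all 15 points.

none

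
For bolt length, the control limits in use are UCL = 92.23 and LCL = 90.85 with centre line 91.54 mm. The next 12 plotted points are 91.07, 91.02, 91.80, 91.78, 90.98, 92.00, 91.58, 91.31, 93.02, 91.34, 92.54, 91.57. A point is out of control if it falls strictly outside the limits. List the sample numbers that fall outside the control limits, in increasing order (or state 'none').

Compare each point to [90.85, 92.23]: sample 9 = 93.02 > UCL; sample 11 = 92.54 > UCL.

9, 11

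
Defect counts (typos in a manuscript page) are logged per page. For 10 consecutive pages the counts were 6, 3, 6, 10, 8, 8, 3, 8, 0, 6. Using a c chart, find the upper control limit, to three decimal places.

c̄ = (6 + 3 + 6 + 10 + 8 + 8 + 3 + 8 + 0 + 6) / 10 = 58 / 10 = 5.8000
UCL = c̄ + 3√c̄ = 5.8000 + 3 × √5.8000 = 5.8000 + 3 × 2.4083 = 13.0250

13.025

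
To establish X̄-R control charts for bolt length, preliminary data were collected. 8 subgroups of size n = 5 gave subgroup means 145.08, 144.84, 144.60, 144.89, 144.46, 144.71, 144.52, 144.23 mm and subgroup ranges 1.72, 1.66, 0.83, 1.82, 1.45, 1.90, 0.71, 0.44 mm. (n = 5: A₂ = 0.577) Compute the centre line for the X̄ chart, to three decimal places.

X̄̄ = (145.08 + 144.84 + 144.60 + 144.89 + 144.46 + 144.71 + 144.52 + 144.23) / 8 = 1157.3300 / 8 = 144.6662
CL = X̄̄ = 144.6662

144.666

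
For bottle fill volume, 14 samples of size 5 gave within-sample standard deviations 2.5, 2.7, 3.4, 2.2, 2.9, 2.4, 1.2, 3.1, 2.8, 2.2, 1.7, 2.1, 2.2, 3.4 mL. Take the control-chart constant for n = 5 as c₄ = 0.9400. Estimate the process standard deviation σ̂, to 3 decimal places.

s̄ = (2.5 + 2.7 + 3.4 + 2.2 + 2.9 + 2.4 + 1.2 + 3.1 + 2.8 + 2.2 + 1.7 + 2.1 + 2.2 + 3.4) / 14 = 2.4857
σ̂ = s̄ / c₄ = 2.4857 / 0.9400 = 2.6444

2.644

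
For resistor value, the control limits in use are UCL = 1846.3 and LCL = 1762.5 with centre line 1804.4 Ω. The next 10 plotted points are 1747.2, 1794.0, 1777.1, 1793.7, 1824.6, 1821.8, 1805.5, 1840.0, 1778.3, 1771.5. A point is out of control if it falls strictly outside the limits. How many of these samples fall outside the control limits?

Compare each point to [1762.5, 1846.3]: sample 1 = 1747.2 < LCL.

1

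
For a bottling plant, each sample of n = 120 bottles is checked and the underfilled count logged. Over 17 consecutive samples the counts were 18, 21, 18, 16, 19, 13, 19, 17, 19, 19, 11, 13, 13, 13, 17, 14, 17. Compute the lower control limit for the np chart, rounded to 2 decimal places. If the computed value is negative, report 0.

p̄ = Σdᵢ / (k·n) = 277 / (17 × 120) = 0.13578
LCL = np̄ − 3·√(np̄(1−p̄)) = 16.2941 − 3 × 3.7526 = 5.0365

5.04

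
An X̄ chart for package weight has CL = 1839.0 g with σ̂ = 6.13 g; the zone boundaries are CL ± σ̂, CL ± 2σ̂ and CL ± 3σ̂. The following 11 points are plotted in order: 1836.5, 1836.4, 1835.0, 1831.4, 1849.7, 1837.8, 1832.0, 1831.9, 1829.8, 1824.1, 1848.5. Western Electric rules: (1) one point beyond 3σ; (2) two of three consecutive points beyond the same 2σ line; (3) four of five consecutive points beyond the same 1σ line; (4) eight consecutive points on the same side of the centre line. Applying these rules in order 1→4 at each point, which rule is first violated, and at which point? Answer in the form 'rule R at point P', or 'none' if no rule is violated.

Zone of each point (C = within 1σ̂, B = 1σ̂–2σ̂, A = 2σ̂–3σ̂, * = beyond 3σ̂; sign = side of CL): 1:-C, 2:-C, 3:-C, 4:-B, 5:+B, 6:-C, 7:-B, 8:-B, 9:-B, 10:-A, 11:+B
Rule 3 (four of five consecutive points beyond the same 1σ limit) is satisfied at point 10.

rule 3 at point 10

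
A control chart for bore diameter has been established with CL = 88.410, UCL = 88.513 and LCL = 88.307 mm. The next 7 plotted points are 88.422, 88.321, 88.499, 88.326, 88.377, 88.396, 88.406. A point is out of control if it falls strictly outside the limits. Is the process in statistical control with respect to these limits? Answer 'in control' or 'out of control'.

All 7 points lie within [88.307, 88.513].

in control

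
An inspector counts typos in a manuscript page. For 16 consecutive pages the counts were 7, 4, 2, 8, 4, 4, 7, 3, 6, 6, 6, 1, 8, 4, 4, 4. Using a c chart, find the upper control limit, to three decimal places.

11.499

c̄ = (7 + 4 + 2 + 8 + 4 + 4 + 7 + 3 + 6 + 6 + 6 + 1 + 8 + 4 + 4 + 4) / 16 = 78 / 16 = 4.8750
UCL = c̄ + 3√c̄ = 4.8750 + 3 × √4.8750 = 4.8750 + 3 × 2.2079 = 11.4988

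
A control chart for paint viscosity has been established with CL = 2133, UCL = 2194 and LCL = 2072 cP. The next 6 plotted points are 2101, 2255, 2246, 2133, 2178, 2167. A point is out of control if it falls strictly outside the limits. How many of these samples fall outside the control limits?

2

Compare each point to [2072, 2194]: sample 2 = 2255 > UCL; sample 3 = 2246 > UCL.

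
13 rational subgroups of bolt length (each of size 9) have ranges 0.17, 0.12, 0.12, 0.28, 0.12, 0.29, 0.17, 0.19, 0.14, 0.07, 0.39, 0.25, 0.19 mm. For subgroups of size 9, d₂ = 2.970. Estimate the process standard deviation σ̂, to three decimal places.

R̄ = (0.17 + 0.12 + 0.12 + 0.28 + 0.12 + 0.29 + 0.17 + 0.19 + 0.14 + 0.07 + 0.39 + 0.25 + 0.19) / 13 = 0.1923
σ̂ = R̄ / d₂ = 0.1923 / 2.970 = 0.0648

0.065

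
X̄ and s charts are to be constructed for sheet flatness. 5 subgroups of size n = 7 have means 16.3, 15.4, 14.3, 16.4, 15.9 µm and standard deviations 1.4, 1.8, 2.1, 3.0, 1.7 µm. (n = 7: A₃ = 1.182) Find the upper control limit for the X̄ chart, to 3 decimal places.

X̄̄ = (16.3 + 15.4 + 14.3 + 16.4 + 15.9) / 5 = 15.6600
s̄ = (1.4 + 1.8 + 2.1 + 3.0 + 1.7) / 5 = 2.0000
UCL = X̄̄ + A₃·s̄ = 15.6600 + 1.182 × 2.0000 = 18.0240

18.024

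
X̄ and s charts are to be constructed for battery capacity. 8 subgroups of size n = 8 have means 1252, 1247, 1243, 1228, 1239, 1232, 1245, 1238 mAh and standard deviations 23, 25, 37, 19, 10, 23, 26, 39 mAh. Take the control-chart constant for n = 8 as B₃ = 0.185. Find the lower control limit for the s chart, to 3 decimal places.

s̄ = (23 + 25 + 37 + 19 + 10 + 23 + 26 + 39) / 8 = 25.2500
LCL_s = B₃·s̄ = 0.185 × 25.2500 = 4.6712

4.671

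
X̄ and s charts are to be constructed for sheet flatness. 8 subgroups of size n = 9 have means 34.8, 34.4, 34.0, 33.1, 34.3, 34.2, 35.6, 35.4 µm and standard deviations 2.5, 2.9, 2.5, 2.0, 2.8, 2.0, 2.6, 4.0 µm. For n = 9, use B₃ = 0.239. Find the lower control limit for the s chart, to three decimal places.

0.636

s̄ = (2.5 + 2.9 + 2.5 + 2.0 + 2.8 + 2.0 + 2.6 + 4.0) / 8 = 2.6625
LCL_s = B₃·s̄ = 0.239 × 2.6625 = 0.6363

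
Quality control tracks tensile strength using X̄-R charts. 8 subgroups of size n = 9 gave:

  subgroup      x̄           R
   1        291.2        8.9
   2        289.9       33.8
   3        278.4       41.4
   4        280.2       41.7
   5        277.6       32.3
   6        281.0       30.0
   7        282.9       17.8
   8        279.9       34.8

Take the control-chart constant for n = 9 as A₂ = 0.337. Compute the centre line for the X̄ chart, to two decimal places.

X̄̄ = (291.2 + 289.9 + 278.4 + 280.2 + 277.6 + 281.0 + 282.9 + 279.9) / 8 = 2261.1000 / 8 = 282.6375
CL = X̄̄ = 282.6375

282.64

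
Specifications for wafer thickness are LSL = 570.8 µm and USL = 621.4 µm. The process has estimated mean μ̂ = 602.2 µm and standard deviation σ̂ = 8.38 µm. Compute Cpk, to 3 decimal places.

0.764

Cpu = (USL − μ̂) / (3σ̂) = (621.4 − 602.2) / (3 × 8.38) = 0.7637; Cpl = (μ̂ − LSL) / (3σ̂) = (602.2 − 570.8) / (3 × 8.38) = 1.2490; Cpk = min(Cpu, Cpl) = 0.7637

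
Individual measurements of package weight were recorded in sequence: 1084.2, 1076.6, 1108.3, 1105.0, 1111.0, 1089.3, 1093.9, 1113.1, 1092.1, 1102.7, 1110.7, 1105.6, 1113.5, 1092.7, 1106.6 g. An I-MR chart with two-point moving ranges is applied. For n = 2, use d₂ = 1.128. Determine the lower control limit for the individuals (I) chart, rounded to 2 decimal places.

X̄ = (1084.2 + 1076.6 + 1108.3 + 1105.0 + 1111.0 + 1089.3 + 1093.9 + 1113.1 + 1092.1 + 1102.7 + 1110.7 + 1105.6 + 1113.5 + 1092.7 + 1106.6) / 15 = 1100.3533
Moving ranges: 7.6, 31.7, 3.3, 6.0, 21.7, 4.6, 19.2, 21.0, 10.6, 8.0, 5.1, 7.9, 20.8, 13.9; M̄R̄ = 181.4000 / 14 = 12.9571
LCL = X̄ − 3·M̄R̄/d₂ = 1100.3533 − 3 × 12.9571 / 1.128 = 1065.8928

1065.89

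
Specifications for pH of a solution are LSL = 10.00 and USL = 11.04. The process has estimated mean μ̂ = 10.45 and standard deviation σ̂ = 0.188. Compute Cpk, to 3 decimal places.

Cpu = (USL − μ̂) / (3σ̂) = (11.04 − 10.45) / (3 × 0.188) = 1.0461; Cpl = (μ̂ − LSL) / (3σ̂) = (10.45 − 10.00) / (3 × 0.188) = 0.7979; Cpk = min(Cpu, Cpl) = 0.7979

0.798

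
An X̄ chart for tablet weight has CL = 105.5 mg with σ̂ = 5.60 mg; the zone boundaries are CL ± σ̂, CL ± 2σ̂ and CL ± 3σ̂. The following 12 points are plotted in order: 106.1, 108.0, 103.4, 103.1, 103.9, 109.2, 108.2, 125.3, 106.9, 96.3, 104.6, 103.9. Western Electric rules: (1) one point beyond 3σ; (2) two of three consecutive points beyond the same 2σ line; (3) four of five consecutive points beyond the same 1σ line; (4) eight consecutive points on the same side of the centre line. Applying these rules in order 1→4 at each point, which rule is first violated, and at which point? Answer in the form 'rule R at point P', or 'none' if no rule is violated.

Zone of each point (C = within 1σ̂, B = 1σ̂–2σ̂, A = 2σ̂–3σ̂, * = beyond 3σ̂; sign = side of CL): 1:+C, 2:+C, 3:-C, 4:-C, 5:-C, 6:+C, 7:+C, 8:+*, 9:+C, 10:-B, 11:-C, 12:-C
Rule 1 (one point beyond the 3σ limits) is satisfied at point 8.

rule 1 at point 8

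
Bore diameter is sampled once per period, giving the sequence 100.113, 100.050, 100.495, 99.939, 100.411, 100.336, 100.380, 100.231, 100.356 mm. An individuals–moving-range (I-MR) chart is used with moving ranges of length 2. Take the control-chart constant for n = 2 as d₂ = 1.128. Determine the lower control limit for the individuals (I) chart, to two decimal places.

99.62

X̄ = (100.113 + 100.050 + 100.495 + 99.939 + 100.411 + 100.336 + 100.380 + 100.231 + 100.356) / 9 = 100.2568
Moving ranges: 0.063, 0.445, 0.556, 0.472, 0.075, 0.044, 0.149, 0.125; M̄R̄ = 1.9290 / 8 = 0.2411
LCL = X̄ − 3·M̄R̄/d₂ = 100.2568 − 3 × 0.2411 / 1.128 = 99.6155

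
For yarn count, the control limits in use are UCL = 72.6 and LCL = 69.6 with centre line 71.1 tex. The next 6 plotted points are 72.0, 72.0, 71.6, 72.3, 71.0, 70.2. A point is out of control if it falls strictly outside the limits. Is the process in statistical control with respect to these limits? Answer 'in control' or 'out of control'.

All 6 points lie within [69.6, 72.6].

in control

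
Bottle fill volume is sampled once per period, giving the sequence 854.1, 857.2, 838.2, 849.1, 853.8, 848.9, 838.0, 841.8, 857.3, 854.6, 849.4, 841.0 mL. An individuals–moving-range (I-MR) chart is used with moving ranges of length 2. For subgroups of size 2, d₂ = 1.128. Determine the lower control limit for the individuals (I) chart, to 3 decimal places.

827.074

X̄ = (854.1 + 857.2 + 838.2 + 849.1 + 853.8 + 848.9 + 838.0 + 841.8 + 857.3 + 854.6 + 849.4 + 841.0) / 12 = 848.6167
Moving ranges: 3.1, 19.0, 10.9, 4.7, 4.9, 10.9, 3.8, 15.5, 2.7, 5.2, 8.4; M̄R̄ = 89.1000 / 11 = 8.1000
LCL = X̄ − 3·M̄R̄/d₂ = 848.6167 − 3 × 8.1000 / 1.128 = 827.0741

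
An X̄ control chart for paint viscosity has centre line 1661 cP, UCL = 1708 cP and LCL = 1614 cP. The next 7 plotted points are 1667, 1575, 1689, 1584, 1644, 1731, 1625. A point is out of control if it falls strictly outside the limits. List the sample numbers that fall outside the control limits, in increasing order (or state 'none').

2, 4, 6

Compare each point to [1614, 1708]: sample 2 = 1575 < LCL; sample 4 = 1584 < LCL; sample 6 = 1731 > UCL.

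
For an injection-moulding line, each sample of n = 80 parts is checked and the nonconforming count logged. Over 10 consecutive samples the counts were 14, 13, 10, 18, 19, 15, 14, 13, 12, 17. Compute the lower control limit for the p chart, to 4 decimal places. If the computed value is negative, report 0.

0.0520

p̄ = Σdᵢ / (k·n) = 145 / (10 × 80) = 0.18125
LCL = p̄ − 3·√(p̄(1−p̄)/n) = 0.18125 − 3 × 0.04307 = 0.05204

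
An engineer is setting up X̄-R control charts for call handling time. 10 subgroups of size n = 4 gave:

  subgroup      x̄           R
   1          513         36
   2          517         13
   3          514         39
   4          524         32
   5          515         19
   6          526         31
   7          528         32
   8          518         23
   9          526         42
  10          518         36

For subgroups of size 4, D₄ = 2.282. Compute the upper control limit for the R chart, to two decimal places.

69.14

R̄ = (36 + 13 + 39 + 32 + 19 + 31 + 32 + 23 + 42 + 36) / 10 = 303.0000 / 10 = 30.3000
UCL_R = D₄·R̄ = 2.282 × 30.3000 = 69.1446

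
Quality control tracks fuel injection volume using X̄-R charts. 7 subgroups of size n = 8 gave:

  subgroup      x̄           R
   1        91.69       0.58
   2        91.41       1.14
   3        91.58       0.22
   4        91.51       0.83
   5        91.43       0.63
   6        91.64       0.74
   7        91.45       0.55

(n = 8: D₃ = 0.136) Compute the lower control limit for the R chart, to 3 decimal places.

0.091

R̄ = (0.58 + 1.14 + 0.22 + 0.83 + 0.63 + 0.74 + 0.55) / 7 = 4.6900 / 7 = 0.6700
LCL_R = D₃·R̄ = 0.136 × 0.6700 = 0.0911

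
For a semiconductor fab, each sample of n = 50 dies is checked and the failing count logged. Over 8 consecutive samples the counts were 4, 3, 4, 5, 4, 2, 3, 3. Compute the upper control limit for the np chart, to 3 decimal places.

p̄ = Σdᵢ / (k·n) = 28 / (8 × 50) = 0.07000
UCL = np̄ + 3·√(np̄(1−p̄)) = 3.5000 + 3 × √(3.5000×0.93000) = 3.5000 + 3 × 1.8042 = 8.9125

8.912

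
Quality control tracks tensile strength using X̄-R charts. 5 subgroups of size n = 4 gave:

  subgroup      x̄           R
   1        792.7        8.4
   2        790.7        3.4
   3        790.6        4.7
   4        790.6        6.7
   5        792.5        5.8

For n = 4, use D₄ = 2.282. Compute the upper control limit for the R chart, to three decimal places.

R̄ = (8.4 + 3.4 + 4.7 + 6.7 + 5.8) / 5 = 29.0000 / 5 = 5.8000
UCL_R = D₄·R̄ = 2.282 × 5.8000 = 13.2356

13.236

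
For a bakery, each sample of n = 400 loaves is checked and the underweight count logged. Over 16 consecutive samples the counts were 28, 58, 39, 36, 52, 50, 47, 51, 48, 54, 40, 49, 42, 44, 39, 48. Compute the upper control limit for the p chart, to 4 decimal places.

0.1608

p̄ = Σdᵢ / (k·n) = 725 / (16 × 400) = 0.11328
UCL = p̄ + 3·√(p̄(1−p̄)/n) = 0.11328 + 3 × √(0.11328×0.88672/400) = 0.11328 + 3 × 0.01585 = 0.16082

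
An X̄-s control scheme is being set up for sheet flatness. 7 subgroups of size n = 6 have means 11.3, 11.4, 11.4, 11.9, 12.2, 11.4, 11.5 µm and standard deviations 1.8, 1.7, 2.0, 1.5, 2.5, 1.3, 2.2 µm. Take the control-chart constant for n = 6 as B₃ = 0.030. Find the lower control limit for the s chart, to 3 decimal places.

0.056

s̄ = (1.8 + 1.7 + 2.0 + 1.5 + 2.5 + 1.3 + 2.2) / 7 = 1.8571
LCL_s = B₃·s̄ = 0.030 × 1.8571 = 0.0557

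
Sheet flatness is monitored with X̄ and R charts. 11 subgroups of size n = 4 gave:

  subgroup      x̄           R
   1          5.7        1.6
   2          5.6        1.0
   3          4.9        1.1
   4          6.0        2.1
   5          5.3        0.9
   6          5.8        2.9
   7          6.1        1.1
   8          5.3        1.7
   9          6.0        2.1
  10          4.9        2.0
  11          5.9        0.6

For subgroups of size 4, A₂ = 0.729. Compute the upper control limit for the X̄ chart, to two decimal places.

X̄̄ = (5.7 + 5.6 + 4.9 + 6.0 + 5.3 + 5.8 + 6.1 + 5.3 + 6.0 + 4.9 + 5.9) / 11 = 61.5000 / 11 = 5.5909
R̄ = (1.6 + 1.0 + 1.1 + 2.1 + 0.9 + 2.9 + 1.1 + 1.7 + 2.1 + 2.0 + 0.6) / 11 = 17.1000 / 11 = 1.5545
UCL = X̄̄ + A₂·R̄ = 5.5909 + 0.729 × 1.5545 = 6.7242

6.72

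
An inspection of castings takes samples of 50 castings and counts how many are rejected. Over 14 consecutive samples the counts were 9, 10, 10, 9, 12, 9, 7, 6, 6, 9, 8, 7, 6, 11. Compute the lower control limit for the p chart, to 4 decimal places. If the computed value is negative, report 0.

0.0106

p̄ = Σdᵢ / (k·n) = 119 / (14 × 50) = 0.17000
LCL = p̄ − 3·√(p̄(1−p̄)/n) = 0.17000 − 3 × 0.05312 = 0.01063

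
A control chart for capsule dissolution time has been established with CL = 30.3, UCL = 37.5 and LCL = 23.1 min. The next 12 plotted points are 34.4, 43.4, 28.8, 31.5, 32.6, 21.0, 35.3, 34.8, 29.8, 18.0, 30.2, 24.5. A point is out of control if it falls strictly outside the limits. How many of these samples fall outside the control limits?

Compare each point to [23.1, 37.5]: sample 2 = 43.4 > UCL; sample 6 = 21.0 < LCL; sample 10 = 18.0 < LCL.

3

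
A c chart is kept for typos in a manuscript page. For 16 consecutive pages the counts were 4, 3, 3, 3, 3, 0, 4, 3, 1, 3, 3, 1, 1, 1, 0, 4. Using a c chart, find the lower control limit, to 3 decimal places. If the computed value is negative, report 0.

c̄ = (4 + 3 + 3 + 3 + 3 + 0 + 4 + 3 + 1 + 3 + 3 + 1 + 1 + 1 + 0 + 4) / 16 = 37 / 16 = 2.3125
LCL = c̄ − 3√c̄ = 2.3125 − 3 × 1.5207 = -2.2496 → 0 (cannot be negative)

0.000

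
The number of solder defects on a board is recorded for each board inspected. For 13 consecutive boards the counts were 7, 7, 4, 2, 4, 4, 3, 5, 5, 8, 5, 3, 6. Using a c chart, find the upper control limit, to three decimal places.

11.450

c̄ = (7 + 7 + 4 + 2 + 4 + 4 + 3 + 5 + 5 + 8 + 5 + 3 + 6) / 13 = 63 / 13 = 4.8462
UCL = c̄ + 3√c̄ = 4.8462 + 3 × √4.8462 = 4.8462 + 3 × 2.2014 = 11.4503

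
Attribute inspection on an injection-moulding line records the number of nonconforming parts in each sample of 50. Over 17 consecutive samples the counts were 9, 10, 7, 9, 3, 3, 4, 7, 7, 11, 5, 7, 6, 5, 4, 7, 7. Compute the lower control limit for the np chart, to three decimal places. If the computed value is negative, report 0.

p̄ = Σdᵢ / (k·n) = 111 / (17 × 50) = 0.13059
LCL = np̄ − 3·√(np̄(1−p̄)) = 6.5294 − 3 × 2.3826 = -0.6184 → 0 (negative, so LCL = 0)

0.000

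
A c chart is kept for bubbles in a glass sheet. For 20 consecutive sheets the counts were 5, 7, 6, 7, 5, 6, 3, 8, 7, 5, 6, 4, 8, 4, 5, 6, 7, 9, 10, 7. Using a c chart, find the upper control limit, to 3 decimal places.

13.750

c̄ = (5 + 7 + 6 + 7 + 5 + 6 + 3 + 8 + 7 + 5 + 6 + 4 + 8 + 4 + 5 + 6 + 7 + 9 + 10 + 7) / 20 = 125 / 20 = 6.2500
UCL = c̄ + 3√c̄ = 6.2500 + 3 × √6.2500 = 6.2500 + 3 × 2.5000 = 13.7500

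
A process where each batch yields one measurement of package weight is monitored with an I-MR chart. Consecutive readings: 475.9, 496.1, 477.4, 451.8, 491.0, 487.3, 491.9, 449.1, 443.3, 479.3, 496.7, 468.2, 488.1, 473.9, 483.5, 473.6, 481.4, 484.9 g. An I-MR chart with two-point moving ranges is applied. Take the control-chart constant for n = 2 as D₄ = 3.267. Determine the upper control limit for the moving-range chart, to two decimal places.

59.08

Moving ranges: 20.2, 18.7, 25.6, 39.2, 3.7, 4.6, 42.8, 5.8, 36.0, 17.4, 28.5, 19.9, 14.2, 9.6, 9.9, 7.8, 3.5; M̄R̄ = 307.4000 / 17 = 18.0824
UCL_MR = D₄·M̄R̄ = 3.267 × 18.0824 = 59.0750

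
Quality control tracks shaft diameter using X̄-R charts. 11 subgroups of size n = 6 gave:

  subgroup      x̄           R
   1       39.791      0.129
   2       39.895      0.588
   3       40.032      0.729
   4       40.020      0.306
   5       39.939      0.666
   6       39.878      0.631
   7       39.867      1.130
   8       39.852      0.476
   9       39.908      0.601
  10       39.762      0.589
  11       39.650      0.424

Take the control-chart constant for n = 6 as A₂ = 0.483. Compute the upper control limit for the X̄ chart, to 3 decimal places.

X̄̄ = (39.791 + 39.895 + 40.032 + 40.020 + 39.939 + 39.878 + 39.867 + 39.852 + 39.908 + 39.762 + 39.650) / 11 = 438.5940 / 11 = 39.8722
R̄ = (0.129 + 0.588 + 0.729 + 0.306 + 0.666 + 0.631 + 1.130 + 0.476 + 0.601 + 0.589 + 0.424) / 11 = 6.2690 / 11 = 0.5699
UCL = X̄̄ + A₂·R̄ = 39.8722 + 0.483 × 0.5699 = 40.1474

40.147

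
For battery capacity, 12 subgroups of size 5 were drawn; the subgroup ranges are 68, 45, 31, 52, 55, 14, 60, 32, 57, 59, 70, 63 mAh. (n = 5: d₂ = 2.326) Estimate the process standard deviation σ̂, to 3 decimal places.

21.711

R̄ = (68 + 45 + 31 + 52 + 55 + 14 + 60 + 32 + 57 + 59 + 70 + 63) / 12 = 50.5000
σ̂ = R̄ / d₂ = 50.5000 / 2.326 = 21.7111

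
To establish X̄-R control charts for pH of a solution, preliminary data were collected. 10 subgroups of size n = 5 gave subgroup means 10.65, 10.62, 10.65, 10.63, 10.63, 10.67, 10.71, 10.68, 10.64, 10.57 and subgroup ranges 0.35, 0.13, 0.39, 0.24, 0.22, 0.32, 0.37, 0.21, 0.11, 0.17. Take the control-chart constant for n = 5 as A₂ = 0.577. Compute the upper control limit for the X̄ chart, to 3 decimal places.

X̄̄ = (10.65 + 10.62 + 10.65 + 10.63 + 10.63 + 10.67 + 10.71 + 10.68 + 10.64 + 10.57) / 10 = 106.4500 / 10 = 10.6450
R̄ = (0.35 + 0.13 + 0.39 + 0.24 + 0.22 + 0.32 + 0.37 + 0.21 + 0.11 + 0.17) / 10 = 2.5100 / 10 = 0.2510
UCL = X̄̄ + A₂·R̄ = 10.6450 + 0.577 × 0.2510 = 10.7898

10.790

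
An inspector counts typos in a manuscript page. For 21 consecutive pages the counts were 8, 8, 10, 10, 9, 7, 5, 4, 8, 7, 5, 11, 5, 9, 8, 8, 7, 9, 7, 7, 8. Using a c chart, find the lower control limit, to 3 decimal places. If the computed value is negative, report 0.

0.000

c̄ = (8 + 8 + 10 + 10 + 9 + 7 + 5 + 4 + 8 + 7 + 5 + 11 + 5 + 9 + 8 + 8 + 7 + 9 + 7 + 7 + 8) / 21 = 160 / 21 = 7.6190
LCL = c̄ − 3√c̄ = 7.6190 − 3 × 2.7603 = -0.6617 → 0 (cannot be negative)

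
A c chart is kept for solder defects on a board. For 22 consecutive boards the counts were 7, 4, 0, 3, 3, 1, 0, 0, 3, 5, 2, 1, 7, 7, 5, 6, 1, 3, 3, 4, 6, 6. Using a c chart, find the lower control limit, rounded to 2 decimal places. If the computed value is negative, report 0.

0.00

c̄ = (7 + 4 + 0 + 3 + 3 + 1 + 0 + 0 + 3 + 5 + 2 + 1 + 7 + 7 + 5 + 6 + 1 + 3 + 3 + 4 + 6 + 6) / 22 = 77 / 22 = 3.5000
LCL = c̄ − 3√c̄ = 3.5000 − 3 × 1.8708 = -2.1125 → 0 (cannot be negative)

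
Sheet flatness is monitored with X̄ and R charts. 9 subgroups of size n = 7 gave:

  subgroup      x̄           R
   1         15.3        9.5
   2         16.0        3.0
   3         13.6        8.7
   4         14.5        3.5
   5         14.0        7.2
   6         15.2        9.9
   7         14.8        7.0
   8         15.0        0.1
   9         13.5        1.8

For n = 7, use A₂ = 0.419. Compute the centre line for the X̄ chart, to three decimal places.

14.656

X̄̄ = (15.3 + 16.0 + 13.6 + 14.5 + 14.0 + 15.2 + 14.8 + 15.0 + 13.5) / 9 = 131.9000 / 9 = 14.6556
CL = X̄̄ = 14.6556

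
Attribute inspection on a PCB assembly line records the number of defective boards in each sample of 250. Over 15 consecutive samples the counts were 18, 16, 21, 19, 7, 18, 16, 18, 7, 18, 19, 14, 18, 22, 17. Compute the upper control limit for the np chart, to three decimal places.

28.321

p̄ = Σdᵢ / (k·n) = 248 / (15 × 250) = 0.06613
UCL = np̄ + 3·√(np̄(1−p̄)) = 16.5333 + 3 × √(16.5333×0.93387) = 16.5333 + 3 × 3.9294 = 28.3214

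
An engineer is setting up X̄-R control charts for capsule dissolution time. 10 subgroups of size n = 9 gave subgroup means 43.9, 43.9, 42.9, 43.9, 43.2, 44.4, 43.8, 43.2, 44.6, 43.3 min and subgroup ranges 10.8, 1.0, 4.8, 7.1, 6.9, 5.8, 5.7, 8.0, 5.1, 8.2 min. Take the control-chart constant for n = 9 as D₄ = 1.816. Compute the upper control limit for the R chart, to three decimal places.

R̄ = (10.8 + 1.0 + 4.8 + 7.1 + 6.9 + 5.8 + 5.7 + 8.0 + 5.1 + 8.2) / 10 = 63.4000 / 10 = 6.3400
UCL_R = D₄·R̄ = 1.816 × 6.3400 = 11.5134

11.513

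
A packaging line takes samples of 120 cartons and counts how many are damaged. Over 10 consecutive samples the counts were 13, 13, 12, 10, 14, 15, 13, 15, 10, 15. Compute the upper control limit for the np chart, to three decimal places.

p̄ = Σdᵢ / (k·n) = 130 / (10 × 120) = 0.10833
UCL = np̄ + 3·√(np̄(1−p̄)) = 13.0000 + 3 × √(13.0000×0.89167) = 13.0000 + 3 × 3.4047 = 23.2140

23.214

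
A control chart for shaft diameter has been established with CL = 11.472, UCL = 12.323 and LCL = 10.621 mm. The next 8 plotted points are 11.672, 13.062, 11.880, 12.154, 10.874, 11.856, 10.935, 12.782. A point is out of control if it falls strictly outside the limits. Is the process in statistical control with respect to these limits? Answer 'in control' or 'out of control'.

Compare each point to [10.621, 12.323]: sample 2 = 13.062 > UCL; sample 8 = 12.782 > UCL.

out of control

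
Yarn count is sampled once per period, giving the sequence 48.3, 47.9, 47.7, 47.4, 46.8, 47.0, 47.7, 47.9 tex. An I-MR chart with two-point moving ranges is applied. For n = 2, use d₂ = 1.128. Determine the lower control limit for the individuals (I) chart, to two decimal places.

46.60

X̄ = (48.3 + 47.9 + 47.7 + 47.4 + 46.8 + 47.0 + 47.7 + 47.9) / 8 = 47.5875
Moving ranges: 0.4, 0.2, 0.3, 0.6, 0.2, 0.7, 0.2; M̄R̄ = 2.6000 / 7 = 0.3714
LCL = X̄ − 3·M̄R̄/d₂ = 47.5875 − 3 × 0.3714 / 1.128 = 46.5997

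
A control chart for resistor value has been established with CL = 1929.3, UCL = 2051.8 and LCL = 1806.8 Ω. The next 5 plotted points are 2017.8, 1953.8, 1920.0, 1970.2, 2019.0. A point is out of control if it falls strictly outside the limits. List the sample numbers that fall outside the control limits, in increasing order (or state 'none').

none

All 5 points lie within [1806.8, 2051.8].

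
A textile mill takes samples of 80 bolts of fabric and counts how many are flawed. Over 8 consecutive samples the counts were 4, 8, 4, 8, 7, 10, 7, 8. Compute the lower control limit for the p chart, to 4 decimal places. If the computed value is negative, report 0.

p̄ = Σdᵢ / (k·n) = 56 / (8 × 80) = 0.08750
LCL = p̄ − 3·√(p̄(1−p̄)/n) = 0.08750 − 3 × 0.03159 = -0.00728 → 0 (negative, so LCL = 0)

0.0000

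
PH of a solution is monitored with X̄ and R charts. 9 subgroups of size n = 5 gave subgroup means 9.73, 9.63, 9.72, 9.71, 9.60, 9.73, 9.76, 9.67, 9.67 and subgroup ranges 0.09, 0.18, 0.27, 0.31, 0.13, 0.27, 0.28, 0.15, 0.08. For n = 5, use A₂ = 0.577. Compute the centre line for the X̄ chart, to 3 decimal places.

9.691

X̄̄ = (9.73 + 9.63 + 9.72 + 9.71 + 9.60 + 9.73 + 9.76 + 9.67 + 9.67) / 9 = 87.2200 / 9 = 9.6911
CL = X̄̄ = 9.6911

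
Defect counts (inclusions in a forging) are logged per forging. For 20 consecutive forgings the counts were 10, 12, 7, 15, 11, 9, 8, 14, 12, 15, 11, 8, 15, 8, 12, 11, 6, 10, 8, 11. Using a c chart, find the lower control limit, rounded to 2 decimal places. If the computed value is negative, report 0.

0.86

c̄ = (10 + 12 + 7 + 15 + 11 + 9 + 8 + 14 + 12 + 15 + 11 + 8 + 15 + 8 + 12 + 11 + 6 + 10 + 8 + 11) / 20 = 213 / 20 = 10.6500
LCL = c̄ − 3√c̄ = 10.6500 − 3 × 3.2634 = 0.8597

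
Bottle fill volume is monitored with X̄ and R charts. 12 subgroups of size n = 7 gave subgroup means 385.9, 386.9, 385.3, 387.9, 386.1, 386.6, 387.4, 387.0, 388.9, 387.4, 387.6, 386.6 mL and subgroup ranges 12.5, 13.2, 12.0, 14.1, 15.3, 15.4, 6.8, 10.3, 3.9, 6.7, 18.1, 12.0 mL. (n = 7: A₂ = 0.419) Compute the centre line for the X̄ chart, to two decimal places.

386.97

X̄̄ = (385.9 + 386.9 + 385.3 + 387.9 + 386.1 + 386.6 + 387.4 + 387.0 + 388.9 + 387.4 + 387.6 + 386.6) / 12 = 4643.6000 / 12 = 386.9667
CL = X̄̄ = 386.9667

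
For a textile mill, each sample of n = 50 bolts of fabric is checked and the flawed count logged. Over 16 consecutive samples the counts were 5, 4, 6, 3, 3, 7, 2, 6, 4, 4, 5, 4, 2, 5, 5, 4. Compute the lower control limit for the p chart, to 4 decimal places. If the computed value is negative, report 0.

p̄ = Σdᵢ / (k·n) = 69 / (16 × 50) = 0.08625
LCL = p̄ − 3·√(p̄(1−p̄)/n) = 0.08625 − 3 × 0.03970 = -0.03285 → 0 (negative, so LCL = 0)

0.0000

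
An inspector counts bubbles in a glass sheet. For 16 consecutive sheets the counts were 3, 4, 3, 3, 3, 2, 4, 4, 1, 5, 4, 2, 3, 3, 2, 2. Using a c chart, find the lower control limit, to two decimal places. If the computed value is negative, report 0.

c̄ = (3 + 4 + 3 + 3 + 3 + 2 + 4 + 4 + 1 + 5 + 4 + 2 + 3 + 3 + 2 + 2) / 16 = 48 / 16 = 3.0000
LCL = c̄ − 3√c̄ = 3.0000 − 3 × 1.7321 = -2.1962 → 0 (cannot be negative)

0.00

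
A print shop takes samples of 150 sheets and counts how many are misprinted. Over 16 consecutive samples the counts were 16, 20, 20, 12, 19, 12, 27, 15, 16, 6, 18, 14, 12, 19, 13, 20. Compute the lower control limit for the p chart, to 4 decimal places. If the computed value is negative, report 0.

p̄ = Σdᵢ / (k·n) = 259 / (16 × 150) = 0.10792
LCL = p̄ − 3·√(p̄(1−p̄)/n) = 0.10792 − 3 × 0.02533 = 0.03192

0.0319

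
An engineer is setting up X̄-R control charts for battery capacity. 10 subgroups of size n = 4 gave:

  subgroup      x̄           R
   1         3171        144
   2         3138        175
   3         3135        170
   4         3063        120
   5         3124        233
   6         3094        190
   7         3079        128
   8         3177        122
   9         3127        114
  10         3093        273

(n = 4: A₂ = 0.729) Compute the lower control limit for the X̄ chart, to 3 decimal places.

X̄̄ = (3171 + 3138 + 3135 + 3063 + 3124 + 3094 + 3079 + 3177 + 3127 + 3093) / 10 = 31201.0000 / 10 = 3120.1000
R̄ = (144 + 175 + 170 + 120 + 233 + 190 + 128 + 122 + 114 + 273) / 10 = 1669.0000 / 10 = 166.9000
LCL = X̄̄ − A₂·R̄ = 3120.1000 − 0.729 × 166.9000 = 2998.4299

2998.430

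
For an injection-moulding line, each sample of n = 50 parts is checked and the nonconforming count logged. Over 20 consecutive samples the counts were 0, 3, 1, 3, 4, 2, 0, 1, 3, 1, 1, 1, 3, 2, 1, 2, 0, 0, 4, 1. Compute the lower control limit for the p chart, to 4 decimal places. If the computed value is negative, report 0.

0.0000

p̄ = Σdᵢ / (k·n) = 33 / (20 × 50) = 0.03300
LCL = p̄ − 3·√(p̄(1−p̄)/n) = 0.03300 − 3 × 0.02526 = -0.04279 → 0 (negative, so LCL = 0)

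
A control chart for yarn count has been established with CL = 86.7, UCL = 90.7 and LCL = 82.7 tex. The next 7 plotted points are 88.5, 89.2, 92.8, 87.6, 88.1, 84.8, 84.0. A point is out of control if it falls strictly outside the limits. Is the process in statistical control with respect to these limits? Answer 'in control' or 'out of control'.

out of control

Compare each point to [82.7, 90.7]: sample 3 = 92.8 > UCL.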